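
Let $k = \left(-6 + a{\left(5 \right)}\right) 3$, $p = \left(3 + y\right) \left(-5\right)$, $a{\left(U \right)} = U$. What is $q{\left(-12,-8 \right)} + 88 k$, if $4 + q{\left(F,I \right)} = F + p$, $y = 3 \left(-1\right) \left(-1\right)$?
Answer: $-310$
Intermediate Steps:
$y = 3$ ($y = \left(-3\right) \left(-1\right) = 3$)
$p = -30$ ($p = \left(3 + 3\right) \left(-5\right) = 6 \left(-5\right) = -30$)
$k = -3$ ($k = \left(-6 + 5\right) 3 = \left(-1\right) 3 = -3$)
$q{\left(F,I \right)} = -34 + F$ ($q{\left(F,I \right)} = -4 + \left(F - 30\right) = -4 + \left(-30 + F\right) = -34 + F$)
$q{\left(-12,-8 \right)} + 88 k = \left(-34 - 12\right) + 88 \left(-3\right) = -46 - 264 = -310$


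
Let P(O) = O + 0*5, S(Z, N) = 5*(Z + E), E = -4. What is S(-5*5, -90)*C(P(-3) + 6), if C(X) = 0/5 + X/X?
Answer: -145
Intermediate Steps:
S(Z, N) = -20 + 5*Z (S(Z, N) = 5*(Z - 4) = 5*(-4 + Z) = -20 + 5*Z)
P(O) = O (P(O) = O + 0 = O)
C(X) = 1 (C(X) = 0*(1/5) + 1 = 0 + 1 = 1)
S(-5*5, -90)*C(P(-3) + 6) = (-20 + 5*(-5*5))*1 = (-20 + 5*(-25))*1 = (-20 - 125)*1 = -145*1 = -145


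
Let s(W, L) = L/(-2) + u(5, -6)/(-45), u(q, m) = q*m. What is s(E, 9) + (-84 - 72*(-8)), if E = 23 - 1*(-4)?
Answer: 2929/6 ≈ 488.17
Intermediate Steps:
u(q, m) = m*q
E = 27 (E = 23 + 4 = 27)
s(W, L) = ⅔ - L/2 (s(W, L) = L/(-2) - 6*5/(-45) = L*(-½) - 30*(-1/45) = -L/2 + ⅔ = ⅔ - L/2)
s(E, 9) + (-84 - 72*(-8)) = (⅔ - ½*9) + (-84 - 72*(-8)) = (⅔ - 9/2) + (-84 + 576) = -23/6 + 492 = 2929/6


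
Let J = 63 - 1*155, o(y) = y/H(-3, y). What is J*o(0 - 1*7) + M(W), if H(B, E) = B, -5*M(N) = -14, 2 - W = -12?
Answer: -3178/15 ≈ -211.87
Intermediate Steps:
W = 14 (W = 2 - 1*(-12) = 2 + 12 = 14)
M(N) = 14/5 (M(N) = -1/5*(-14) = 14/5)
o(y) = -y/3 (o(y) = y/(-3) = y*(-1/3) = -y/3)
J = -92 (J = 63 - 155 = -92)
J*o(0 - 1*7) + M(W) = -(-92)*(0 - 1*7)/3 + 14/5 = -(-92)*(0 - 7)/3 + 14/5 = -(-92)*(-7)/3 + 14/5 = -92*7/3 + 14/5 = -644/3 + 14/5 = -3178/15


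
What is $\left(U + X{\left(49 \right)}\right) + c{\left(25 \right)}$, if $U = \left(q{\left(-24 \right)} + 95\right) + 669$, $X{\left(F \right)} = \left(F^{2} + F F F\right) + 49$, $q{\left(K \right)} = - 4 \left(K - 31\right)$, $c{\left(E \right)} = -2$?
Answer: $121081$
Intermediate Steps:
$q{\left(K \right)} = 124 - 4 K$ ($q{\left(K \right)} = - 4 \left(-31 + K\right) = 124 - 4 K$)
$X{\left(F \right)} = 49 + F^{2} + F^{3}$ ($X{\left(F \right)} = \left(F^{2} + F^{2} F\right) + 49 = \left(F^{2} + F^{3}\right) + 49 = 49 + F^{2} + F^{3}$)
$U = 984$ ($U = \left(\left(124 - -96\right) + 95\right) + 669 = \left(\left(124 + 96\right) + 95\right) + 669 = \left(220 + 95\right) + 669 = 315 + 669 = 984$)
$\left(U + X{\left(49 \right)}\right) + c{\left(25 \right)} = \left(984 + \left(49 + 49^{2} + 49^{3}\right)\right) - 2 = \left(984 + \left(49 + 2401 + 117649\right)\right) - 2 = \left(984 + 120099\right) - 2 = 121083 - 2 = 121081$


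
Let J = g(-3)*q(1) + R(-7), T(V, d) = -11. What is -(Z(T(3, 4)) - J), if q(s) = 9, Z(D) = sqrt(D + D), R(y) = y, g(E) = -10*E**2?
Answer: -817 - I*sqrt(22) ≈ -817.0 - 4.6904*I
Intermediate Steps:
Z(D) = sqrt(2)*sqrt(D) (Z(D) = sqrt(2*D) = sqrt(2)*sqrt(D))
J = -817 (J = -10*(-3)**2*9 - 7 = -10*9*9 - 7 = -90*9 - 7 = -810 - 7 = -817)
-(Z(T(3, 4)) - J) = -(sqrt(2)*sqrt(-11) - 1*(-817)) = -(sqrt(2)*(I*sqrt(11)) + 817) = -(I*sqrt(22) + 817) = -(817 + I*sqrt(22)) = -817 - I*sqrt(22)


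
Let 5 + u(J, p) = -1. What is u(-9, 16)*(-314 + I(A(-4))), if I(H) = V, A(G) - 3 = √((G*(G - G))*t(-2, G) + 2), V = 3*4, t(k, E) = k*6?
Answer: 1812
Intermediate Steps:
u(J, p) = -6 (u(J, p) = -5 - 1 = -6)
t(k, E) = 6*k
V = 12
A(G) = 3 + √2 (A(G) = 3 + √((G*(G - G))*(6*(-2)) + 2) = 3 + √((G*0)*(-12) + 2) = 3 + √(0*(-12) + 2) = 3 + √(0 + 2) = 3 + √2)
I(H) = 12
u(-9, 16)*(-314 + I(A(-4))) = -6*(-314 + 12) = -6*(-302) = 1812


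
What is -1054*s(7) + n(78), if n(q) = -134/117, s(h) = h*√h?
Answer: -134/117 - 7378*√7 ≈ -19522.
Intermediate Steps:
s(h) = h^(3/2)
n(q) = -134/117 (n(q) = -134*1/117 = -134/117)
-1054*s(7) + n(78) = -7378*√7 - 134/117 = -134/117 - 7378*√7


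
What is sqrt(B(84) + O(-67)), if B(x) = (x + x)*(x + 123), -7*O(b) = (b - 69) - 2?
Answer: sqrt(1704990)/7 ≈ 186.54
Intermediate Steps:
O(b) = 71/7 - b/7 (O(b) = -((b - 69) - 2)/7 = -((-69 + b) - 2)/7 = -(-71 + b)/7 = 71/7 - b/7)
B(x) = 2*x*(123 + x) (B(x) = (2*x)*(123 + x) = 2*x*(123 + x))
sqrt(B(84) + O(-67)) = sqrt(2*84*(123 + 84) + (71/7 - 1/7*(-67))) = sqrt(2*84*207 + (71/7 + 67/7)) = sqrt(34776 + 138/7) = sqrt(243570/7) = sqrt(1704990)/7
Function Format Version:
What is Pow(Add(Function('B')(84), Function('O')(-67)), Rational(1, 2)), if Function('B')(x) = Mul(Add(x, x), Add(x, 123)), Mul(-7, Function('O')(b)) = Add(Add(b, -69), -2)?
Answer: Mul(Rational(1, 7), Pow(1704990, Rational(1, 2))) ≈ 186.54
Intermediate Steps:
Function('O')(b) = Add(Rational(71, 7), Mul(Rational(-1, 7), b)) (Function('O')(b) = Mul(Rational(-1, 7), Add(Add(b, -69), -2)) = Mul(Rational(-1, 7), Add(Add(-69, b), -2)) = Mul(Rational(-1, 7), Add(-71, b)) = Add(Rational(71, 7), Mul(Rational(-1, 7), b)))
Function('B')(x) = Mul(2, x, Add(123, x)) (Function('B')(x) = Mul(Mul(2, x), Add(123, x)) = Mul(2, x, Add(123, x)))
Pow(Add(Function('B')(84), Function('O')(-67)), Rational(1, 2)) = Pow(Add(Mul(2, 84, Add(123, 84)), Add(Rational(71, 7), Mul(Rational(-1, 7), -67))), Rational(1, 2)) = Pow(Add(Mul(2, 84, 207), Add(Rational(71, 7), Rational(67, 7))), Rational(1, 2)) = Pow(Add(34776, Rational(138, 7)), Rational(1, 2)) = Pow(Rational(243570, 7), Rational(1, 2)) = Mul(Rational(1, 7), Pow(1704990, Rational(1, 2)))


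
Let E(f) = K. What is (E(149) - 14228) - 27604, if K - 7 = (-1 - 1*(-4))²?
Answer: -41816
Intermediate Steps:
K = 16 (K = 7 + (-1 - 1*(-4))² = 7 + (-1 + 4)² = 7 + 3² = 7 + 9 = 16)
E(f) = 16
(E(149) - 14228) - 27604 = (16 - 14228) - 27604 = -14212 - 27604 = -41816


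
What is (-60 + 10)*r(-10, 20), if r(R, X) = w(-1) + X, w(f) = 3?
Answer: -1150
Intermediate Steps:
r(R, X) = 3 + X
(-60 + 10)*r(-10, 20) = (-60 + 10)*(3 + 20) = -50*23 = -1150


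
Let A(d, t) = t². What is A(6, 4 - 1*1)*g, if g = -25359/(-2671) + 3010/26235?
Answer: 134666615/1557193 ≈ 86.480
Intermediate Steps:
g = 134666615/14014737 (g = -25359*(-1/2671) + 3010*(1/26235) = 25359/2671 + 602/5247 = 134666615/14014737 ≈ 9.6089)
A(6, 4 - 1*1)*g = (4 - 1*1)²*(134666615/14014737) = (4 - 1)²*(134666615/14014737) = 3²*(134666615/14014737) = 9*(134666615/14014737) = 134666615/1557193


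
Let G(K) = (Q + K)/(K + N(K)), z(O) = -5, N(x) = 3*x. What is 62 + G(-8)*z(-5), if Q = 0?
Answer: 243/4 ≈ 60.750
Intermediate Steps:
G(K) = ¼ (G(K) = (0 + K)/(K + 3*K) = K/((4*K)) = K*(1/(4*K)) = ¼)
62 + G(-8)*z(-5) = 62 + (¼)*(-5) = 62 - 5/4 = 243/4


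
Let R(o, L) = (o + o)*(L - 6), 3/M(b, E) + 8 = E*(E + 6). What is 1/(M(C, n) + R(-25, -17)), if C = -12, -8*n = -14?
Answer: 89/102398 ≈ 0.00086916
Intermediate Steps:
n = 7/4 (n = -1/8*(-14) = 7/4 ≈ 1.7500)
M(b, E) = 3/(-8 + E*(6 + E)) (M(b, E) = 3/(-8 + E*(E + 6)) = 3/(-8 + E*(6 + E)))
R(o, L) = 2*o*(-6 + L) (R(o, L) = (2*o)*(-6 + L) = 2*o*(-6 + L))
1/(M(C, n) + R(-25, -17)) = 1/(3/(-8 + (7/4)**2 + 6*(7/4)) + 2*(-25)*(-6 - 17)) = 1/(3/(-8 + 49/16 + 21/2) + 2*(-25)*(-23)) = 1/(3/(89/16) + 1150) = 1/(3*(16/89) + 1150) = 1/(48/89 + 1150) = 1/(102398/89) = 89/102398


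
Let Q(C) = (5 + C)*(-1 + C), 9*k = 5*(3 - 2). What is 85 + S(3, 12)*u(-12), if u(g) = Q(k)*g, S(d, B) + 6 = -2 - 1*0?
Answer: -4105/27 ≈ -152.04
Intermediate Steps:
S(d, B) = -8 (S(d, B) = -6 + (-2 - 1*0) = -6 + (-2 + 0) = -6 - 2 = -8)
k = 5/9 (k = (5*(3 - 2))/9 = (5*1)/9 = (⅑)*5 = 5/9 ≈ 0.55556)
Q(C) = (-1 + C)*(5 + C)
u(g) = -200*g/81 (u(g) = (-5 + (5/9)² + 4*(5/9))*g = (-5 + 25/81 + 20/9)*g = -200*g/81)
85 + S(3, 12)*u(-12) = 85 - (-1600)*(-12)/81 = 85 - 8*800/27 = 85 - 6400/27 = -4105/27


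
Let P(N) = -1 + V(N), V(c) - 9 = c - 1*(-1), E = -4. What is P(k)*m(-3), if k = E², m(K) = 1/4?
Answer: 25/4 ≈ 6.2500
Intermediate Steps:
m(K) = ¼
V(c) = 10 + c (V(c) = 9 + (c - 1*(-1)) = 9 + (c + 1) = 9 + (1 + c) = 10 + c)
k = 16 (k = (-4)² = 16)
P(N) = 9 + N (P(N) = -1 + (10 + N) = 9 + N)
P(k)*m(-3) = (9 + 16)*(¼) = 25*(¼) = 25/4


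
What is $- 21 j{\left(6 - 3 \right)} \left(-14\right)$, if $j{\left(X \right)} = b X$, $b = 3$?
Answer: $2646$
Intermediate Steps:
$j{\left(X \right)} = 3 X$
$- 21 j{\left(6 - 3 \right)} \left(-14\right) = - 21 \cdot 3 \left(6 - 3\right) \left(-14\right) = - 21 \cdot 3 \cdot 3 \left(-14\right) = \left(-21\right) 9 \left(-14\right) = \left(-189\right) \left(-14\right) = 2646$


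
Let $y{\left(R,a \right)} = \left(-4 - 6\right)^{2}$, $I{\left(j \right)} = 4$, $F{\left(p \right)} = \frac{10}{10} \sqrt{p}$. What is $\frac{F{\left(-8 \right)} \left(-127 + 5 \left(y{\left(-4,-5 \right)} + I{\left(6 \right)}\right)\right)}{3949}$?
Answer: $\frac{786 i \sqrt{2}}{3949} \approx 0.28148 i$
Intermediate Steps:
$F{\left(p \right)} = \sqrt{p}$ ($F{\left(p \right)} = 10 \cdot \frac{1}{10} \sqrt{p} = 1 \sqrt{p} = \sqrt{p}$)
$y{\left(R,a \right)} = 100$ ($y{\left(R,a \right)} = \left(-4 - 6\right)^{2} = \left(-10\right)^{2} = 100$)
$\frac{F{\left(-8 \right)} \left(-127 + 5 \left(y{\left(-4,-5 \right)} + I{\left(6 \right)}\right)\right)}{3949} = \frac{\sqrt{-8} \left(-127 + 5 \left(100 + 4\right)\right)}{3949} = 2 i \sqrt{2} \left(-127 + 5 \cdot 104\right) \frac{1}{3949} = 2 i \sqrt{2} \left(-127 + 520\right) \frac{1}{3949} = 2 i \sqrt{2} \cdot 393 \cdot \frac{1}{3949} = 786 i \sqrt{2} \cdot \frac{1}{3949} = \frac{786 i \sqrt{2}}{3949}$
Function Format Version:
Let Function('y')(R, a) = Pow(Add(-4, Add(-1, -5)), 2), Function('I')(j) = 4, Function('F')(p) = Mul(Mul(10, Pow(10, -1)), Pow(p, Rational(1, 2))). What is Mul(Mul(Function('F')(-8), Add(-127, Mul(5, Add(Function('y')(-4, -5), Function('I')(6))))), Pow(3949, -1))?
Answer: Mul(Rational(786, 3949), I, Pow(2, Rational(1, 2))) ≈ Mul(0.28148, I)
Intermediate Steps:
Function('F')(p) = Pow(p, Rational(1, 2)) (Function('F')(p) = Mul(Mul(10, Rational(1, 10)), Pow(p, Rational(1, 2))) = Mul(1, Pow(p, Rational(1, 2))) = Pow(p, Rational(1, 2)))
Function('y')(R, a) = 100 (Function('y')(R, a) = Pow(Add(-4, -6), 2) = Pow(-10, 2) = 100)
Mul(Mul(Function('F')(-8), Add(-127, Mul(5, Add(Function('y')(-4, -5), Function('I')(6))))), Pow(3949, -1)) = Mul(Mul(Pow(-8, Rational(1, 2)), Add(-127, Mul(5, Add(100, 4)))), Pow(3949, -1)) = Mul(Mul(Mul(2, I, Pow(2, Rational(1, 2))), Add(-127, Mul(5, 104))), Rational(1, 3949)) = Mul(Mul(Mul(2, I, Pow(2, Rational(1, 2))), Add(-127, 520)), Rational(1, 3949)) = Mul(Mul(Mul(2, I, Pow(2, Rational(1, 2))), 393), Rational(1, 3949)) = Mul(Mul(786, I, Pow(2, Rational(1, 2))), Rational(1, 3949)) = Mul(Rational(786, 3949), I, Pow(2, Rational(1, 2)))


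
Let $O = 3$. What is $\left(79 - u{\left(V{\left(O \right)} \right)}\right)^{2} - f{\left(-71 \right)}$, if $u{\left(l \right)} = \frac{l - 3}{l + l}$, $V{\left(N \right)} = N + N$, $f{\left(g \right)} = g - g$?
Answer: $\frac{99225}{16} \approx 6201.6$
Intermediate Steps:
$f{\left(g \right)} = 0$
$V{\left(N \right)} = 2 N$
$u{\left(l \right)} = \frac{-3 + l}{2 l}$
$\left(79 - u{\left(V{\left(O \right)} \right)}\right)^{2} - f{\left(-71 \right)} = \left(79 - \frac{-3 + 2 \cdot 3}{2 \cdot 2 \cdot 3}\right)^{2} - 0 = \left(79 - \frac{-3 + 6}{2 \cdot 6}\right)^{2} + 0 = \left(79 - \frac{1}{2} \cdot \frac{1}{6} \cdot 3\right)^{2} + 0 = \left(79 - \frac{1}{4}\right)^{2} + 0 = \left(\frac{315}{4}\right)^{2} + 0 = \frac{99225}{16} + 0 = \frac{99225}{16}$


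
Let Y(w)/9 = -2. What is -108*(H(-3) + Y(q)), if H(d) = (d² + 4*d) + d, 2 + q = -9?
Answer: 2592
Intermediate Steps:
q = -11 (q = -2 - 9 = -11)
H(d) = d² + 5*d
Y(w) = -18 (Y(w) = 9*(-2) = -18)
-108*(H(-3) + Y(q)) = -108*(-3*(5 - 3) - 18) = -108*(-3*2 - 18) = -108*(-6 - 18) = -108*(-24) = 2592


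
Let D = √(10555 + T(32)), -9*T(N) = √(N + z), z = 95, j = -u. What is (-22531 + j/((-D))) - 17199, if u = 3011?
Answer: -39730 + 9033/√(94995 - √127) ≈ -39701.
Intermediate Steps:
j = -3011 (j = -1*3011 = -3011)
T(N) = -√(95 + N)/9 (T(N) = -√(N + 95)/9 = -√(95 + N)/9)
D = √(10555 - √127/9) (D = √(10555 - √(95 + 32)/9) = √(10555 - √127/9) ≈ 102.73)
(-22531 + j/((-D))) - 17199 = (-22531 - 3011*(-3/√(94995 - √127))) - 17199 = (-22531 - (-9033)/√(94995 - √127)) - 17199 = (-22531 + 9033/√(94995 - √127)) - 17199 = -39730 + 9033/√(94995 - √127)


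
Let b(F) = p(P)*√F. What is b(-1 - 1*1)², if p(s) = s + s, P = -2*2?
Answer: -128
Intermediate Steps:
P = -4
p(s) = 2*s
b(F) = -8*√F (b(F) = (2*(-4))*√F = -8*√F)
b(-1 - 1*1)² = (-8*√(-1 - 1*1))² = (-8*√(-1 - 1))² = (-8*I*√2)² = -128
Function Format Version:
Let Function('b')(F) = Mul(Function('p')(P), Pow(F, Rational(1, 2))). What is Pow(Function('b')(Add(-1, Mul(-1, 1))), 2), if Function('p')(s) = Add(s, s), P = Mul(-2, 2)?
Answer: -128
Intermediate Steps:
P = -4
Function('p')(s) = Mul(2, s)
Function('b')(F) = Mul(-8, Pow(F, Rational(1, 2))) (Function('b')(F) = Mul(Mul(2, -4), Pow(F, Rational(1, 2))) = Mul(-8, Pow(F, Rational(1, 2))))
Pow(Function('b')(Add(-1, Mul(-1, 1))), 2) = Pow(Mul(-8, Pow(Add(-1, Mul(-1, 1)), Rational(1, 2))), 2) = Pow(Mul(-8, Pow(Add(-1, -1), Rational(1, 2))), 2) = Pow(Mul(-8, Pow(-2, Rational(1, 2))), 2) = Pow(Mul(-8, Mul(I, Pow(2, Rational(1, 2)))), 2) = Pow(Mul(-8, I, Pow(2, Rational(1, 2))), 2) = -128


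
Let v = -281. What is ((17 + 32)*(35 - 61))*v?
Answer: 357994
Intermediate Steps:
((17 + 32)*(35 - 61))*v = ((17 + 32)*(35 - 61))*(-281) = (49*(-26))*(-281) = -1274*(-281) = 357994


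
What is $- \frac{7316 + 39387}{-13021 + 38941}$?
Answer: $- \frac{46703}{25920} \approx -1.8018$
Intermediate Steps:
$- \frac{7316 + 39387}{-13021 + 38941} = - \frac{46703}{25920}$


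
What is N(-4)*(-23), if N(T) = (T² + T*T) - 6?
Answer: -598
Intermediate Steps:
N(T) = -6 + 2*T² (N(T) = (T² + T²) - 6 = 2*T² - 6 = -6 + 2*T²)
N(-4)*(-23) = (-6 + 2*(-4)²)*(-23) = (-6 + 2*16)*(-23) = (-6 + 32)*(-23) = 26*(-23) = -598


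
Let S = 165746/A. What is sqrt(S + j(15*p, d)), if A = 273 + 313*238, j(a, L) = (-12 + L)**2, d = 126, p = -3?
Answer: 7*sqrt(30262968626)/10681 ≈ 114.01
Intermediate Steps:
A = 74767 (A = 273 + 74494 = 74767)
S = 23678/10681 (S = 165746/74767 = 165746*(1/74767) = 23678/10681 ≈ 2.2168)
sqrt(S + j(15*p, d)) = sqrt(23678/10681 + (-12 + 126)**2) = sqrt(23678/10681 + 114**2) = sqrt(23678/10681 + 12996) = sqrt(138833954/10681) = 7*sqrt(30262968626)/10681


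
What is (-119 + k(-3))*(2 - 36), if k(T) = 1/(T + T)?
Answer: 12155/3 ≈ 4051.7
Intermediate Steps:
k(T) = 1/(2*T)
(-119 + k(-3))*(2 - 36) = (-119 + (1/2)/(-3))*(2 - 36) = (-119 + (1/2)*(-1/3))*(-34) = (-119 - 1/6)*(-34) = -715/6*(-34) = 12155/3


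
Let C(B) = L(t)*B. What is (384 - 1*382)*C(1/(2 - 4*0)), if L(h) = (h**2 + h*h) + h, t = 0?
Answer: 0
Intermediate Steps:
L(h) = h + 2*h**2 (L(h) = (h**2 + h**2) + h = 2*h**2 + h = h + 2*h**2)
C(B) = 0 (C(B) = (0*(1 + 2*0))*B = (0*(1 + 0))*B = (0*1)*B = 0*B = 0)
(384 - 1*382)*C(1/(2 - 4*0)) = (384 - 1*382)*0 = (384 - 382)*0 = 2*0 = 0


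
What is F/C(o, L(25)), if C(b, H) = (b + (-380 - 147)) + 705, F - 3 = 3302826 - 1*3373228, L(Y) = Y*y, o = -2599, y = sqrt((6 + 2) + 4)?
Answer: 70399/2421 ≈ 29.078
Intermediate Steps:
y = 2*sqrt(3) (y = sqrt(8 + 4) = sqrt(12) = 2*sqrt(3) ≈ 3.4641)
L(Y) = 2*Y*sqrt(3) (L(Y) = Y*(2*sqrt(3)) = 2*Y*sqrt(3))
F = -70399 (F = 3 + (3302826 - 1*3373228) = 3 + (3302826 - 3373228) = 3 - 70402 = -70399)
C(b, H) = 178 + b (C(b, H) = (b - 527) + 705 = (-527 + b) + 705 = 178 + b)
F/C(o, L(25)) = -70399/(178 - 2599) = -70399/(-2421) = -70399*(-1/2421) = 70399/2421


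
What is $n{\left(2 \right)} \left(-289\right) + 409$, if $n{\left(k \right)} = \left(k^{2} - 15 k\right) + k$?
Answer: $7345$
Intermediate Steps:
$n{\left(k \right)} = k^{2} - 14 k$
$n{\left(2 \right)} \left(-289\right) + 409 = 2 \left(-14 + 2\right) \left(-289\right) + 409 = 2 \left(-12\right) \left(-289\right) + 409 = \left(-24\right) \left(-289\right) + 409 = 6936 + 409 = 7345$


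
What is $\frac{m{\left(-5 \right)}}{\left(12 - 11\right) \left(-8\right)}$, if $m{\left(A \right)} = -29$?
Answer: $\frac{29}{8} \approx 3.625$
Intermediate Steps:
$\frac{m{\left(-5 \right)}}{\left(12 - 11\right) \left(-8\right)} = - \frac{29}{\left(12 - 11\right) \left(-8\right)} = - \frac{29}{1 \left(-8\right)} = - \frac{29}{-8} = \left(-29\right) \left(- \frac{1}{8}\right) = \frac{29}{8}$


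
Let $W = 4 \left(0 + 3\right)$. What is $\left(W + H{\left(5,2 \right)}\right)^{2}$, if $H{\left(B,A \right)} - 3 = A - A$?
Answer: $225$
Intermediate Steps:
$H{\left(B,A \right)} = 3$ ($H{\left(B,A \right)} = 3 + \left(A - A\right) = 3 + 0 = 3$)
$W = 12$ ($W = 4 \cdot 3 = 12$)
$\left(W + H{\left(5,2 \right)}\right)^{2} = \left(12 + 3\right)^{2} = 15^{2} = 225$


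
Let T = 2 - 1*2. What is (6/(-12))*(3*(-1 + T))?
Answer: 3/2 ≈ 1.5000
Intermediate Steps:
T = 0 (T = 2 - 2 = 0)
(6/(-12))*(3*(-1 + T)) = (6/(-12))*(3*(-1 + 0)) = (6*(-1/12))*(3*(-1)) = -1/2*(-3) = 3/2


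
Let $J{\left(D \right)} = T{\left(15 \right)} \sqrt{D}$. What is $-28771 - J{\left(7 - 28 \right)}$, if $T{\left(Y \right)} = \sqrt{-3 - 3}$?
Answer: $-28771 + 3 \sqrt{14} \approx -28760.0$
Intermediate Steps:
$T{\left(Y \right)} = i \sqrt{6}$ ($T{\left(Y \right)} = \sqrt{-6} = i \sqrt{6}$)
$J{\left(D \right)} = i \sqrt{6} \sqrt{D}$
$-28771 - J{\left(7 - 28 \right)} = -28771 - i \sqrt{6} \sqrt{7 - 28} = -28771 - i \sqrt{6} \sqrt{-21} = -28771 - i \sqrt{6} i \sqrt{21} = -28771 - - 3 \sqrt{14} = -28771 + 3 \sqrt{14}$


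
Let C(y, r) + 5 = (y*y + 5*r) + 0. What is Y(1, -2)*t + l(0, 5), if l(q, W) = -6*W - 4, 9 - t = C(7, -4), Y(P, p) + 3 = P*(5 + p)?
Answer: -34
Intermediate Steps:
Y(P, p) = -3 + P*(5 + p)
C(y, r) = -5 + y² + 5*r (C(y, r) = -5 + ((y*y + 5*r) + 0) = -5 + ((y² + 5*r) + 0) = -5 + (y² + 5*r) = -5 + y² + 5*r)
t = -15 (t = 9 - (-5 + 7² + 5*(-4)) = 9 - (-5 + 49 - 20) = 9 - 1*24 = 9 - 24 = -15)
l(q, W) = -4 - 6*W
Y(1, -2)*t + l(0, 5) = (-3 + 5*1 + 1*(-2))*(-15) + (-4 - 6*5) = (-3 + 5 - 2)*(-15) + (-4 - 30) = 0*(-15) - 34 = 0 - 34 = -34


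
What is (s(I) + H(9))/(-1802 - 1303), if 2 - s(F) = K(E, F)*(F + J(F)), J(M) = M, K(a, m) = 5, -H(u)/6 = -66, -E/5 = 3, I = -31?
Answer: -236/1035 ≈ -0.22802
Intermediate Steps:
E = -15 (E = -5*3 = -15)
H(u) = 396 (H(u) = -6*(-66) = 396)
s(F) = 2 - 10*F (s(F) = 2 - 5*(F + F) = 2 - 5*2*F = 2 - 10*F)
(s(I) + H(9))/(-1802 - 1303) = ((2 - 10*(-31)) + 396)/(-1802 - 1303) = ((2 + 310) + 396)/(-3105) = (312 + 396)*(-1/3105) = 708*(-1/3105) = -236/1035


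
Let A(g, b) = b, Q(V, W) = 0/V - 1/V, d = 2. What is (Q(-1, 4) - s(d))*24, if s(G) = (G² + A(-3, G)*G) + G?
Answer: -216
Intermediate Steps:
Q(V, W) = -1/V (Q(V, W) = 0 - 1/V = -1/V)
s(G) = G + 2*G² (s(G) = (G² + G*G) + G = (G² + G²) + G = 2*G² + G = G + 2*G²)
(Q(-1, 4) - s(d))*24 = (-1/(-1) - 2*(1 + 2*2))*24 = (-1*(-1) - 2*(1 + 4))*24 = (1 - 2*5)*24 = (1 - 1*10)*24 = (1 - 10)*24 = -9*24 = -216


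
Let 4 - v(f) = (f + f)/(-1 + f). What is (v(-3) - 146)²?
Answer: 82369/4 ≈ 20592.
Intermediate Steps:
v(f) = 4 - 2*f/(-1 + f) (v(f) = 4 - (f + f)/(-1 + f) = 4 - 2*f/(-1 + f))
(v(-3) - 146)² = (2*(-2 - 3)/(-1 - 3) - 146)² = (2*(-5)/(-4) - 146)² = (2*(-¼)*(-5) - 146)² = (5/2 - 146)² = (-287/2)² = 82369/4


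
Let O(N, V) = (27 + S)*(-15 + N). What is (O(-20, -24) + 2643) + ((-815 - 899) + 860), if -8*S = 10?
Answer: 3551/4 ≈ 887.75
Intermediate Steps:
S = -5/4 (S = -1/8*10 = -5/4 ≈ -1.2500)
O(N, V) = -1545/4 + 103*N/4 (O(N, V) = (27 - 5/4)*(-15 + N) = 103*(-15 + N)/4 = -1545/4 + 103*N/4)
(O(-20, -24) + 2643) + ((-815 - 899) + 860) = ((-1545/4 + (103/4)*(-20)) + 2643) + ((-815 - 899) + 860) = ((-1545/4 - 515) + 2643) + (-1714 + 860) = (-3605/4 + 2643) - 854 = 6967/4 - 854 = 3551/4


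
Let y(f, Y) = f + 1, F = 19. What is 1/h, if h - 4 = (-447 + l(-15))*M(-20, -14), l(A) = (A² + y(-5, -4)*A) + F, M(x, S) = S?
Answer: 1/2006 ≈ 0.00049850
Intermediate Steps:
y(f, Y) = 1 + f
l(A) = 19 + A² - 4*A (l(A) = (A² + (1 - 5)*A) + 19 = (A² - 4*A) + 19 = 19 + A² - 4*A)
h = 2006 (h = 4 + (-447 + (19 + (-15)² - 4*(-15)))*(-14) = 4 + (-447 + (19 + 225 + 60))*(-14) = 4 + (-447 + 304)*(-14) = 4 - 143*(-14) = 4 + 2002 = 2006)
1/h = 1/2006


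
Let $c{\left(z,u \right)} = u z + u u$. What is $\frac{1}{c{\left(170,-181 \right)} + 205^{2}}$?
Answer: $\frac{1}{44016} \approx 2.2719 \cdot 10^{-5}$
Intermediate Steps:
$c{\left(z,u \right)} = u^{2} + u z$ ($c{\left(z,u \right)} = u z + u^{2} = u^{2} + u z$)
$\frac{1}{c{\left(170,-181 \right)} + 205^{2}} = \frac{1}{- 181 \left(-181 + 170\right) + 205^{2}} = \frac{1}{\left(-181\right) \left(-11\right) + 42025} = \frac{1}{1991 + 42025} = \frac{1}{44016}$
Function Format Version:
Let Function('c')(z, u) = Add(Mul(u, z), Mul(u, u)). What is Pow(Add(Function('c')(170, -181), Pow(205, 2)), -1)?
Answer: Rational(1, 44016) ≈ 2.2719e-5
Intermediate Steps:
Function('c')(z, u) = Add(Pow(u, 2), Mul(u, z)) (Function('c')(z, u) = Add(Mul(u, z), Pow(u, 2)) = Add(Pow(u, 2), Mul(u, z)))
Pow(Add(Function('c')(170, -181), Pow(205, 2)), -1) = Pow(Add(Mul(-181, Add(-181, 170)), Pow(205, 2)), -1) = Pow(Add(Mul(-181, -11), 42025), -1) = Pow(Add(1991, 42025), -1) = Pow(44016, -1) = Rational(1, 44016)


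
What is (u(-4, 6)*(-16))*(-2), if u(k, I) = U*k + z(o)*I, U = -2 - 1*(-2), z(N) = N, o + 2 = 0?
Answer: -384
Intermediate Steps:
o = -2 (o = -2 + 0 = -2)
U = 0 (U = -2 + 2 = 0)
u(k, I) = -2*I (u(k, I) = 0*k - 2*I = 0 - 2*I = -2*I)
(u(-4, 6)*(-16))*(-2) = (-2*6*(-16))*(-2) = -12*(-16)*(-2) = 192*(-2) = -384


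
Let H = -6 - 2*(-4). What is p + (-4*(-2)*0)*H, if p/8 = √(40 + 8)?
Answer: 32*√3 ≈ 55.426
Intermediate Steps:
p = 32*√3 (p = 8*√(40 + 8) = 8*√48 = 8*(4*√3) = 32*√3 ≈ 55.426)
H = 2 (H = -6 + 8 = 2)
p + (-4*(-2)*0)*H = 32*√3 + (-4*(-2)*0)*2 = 32*√3 + (8*0)*2 = 32*√3 + 0*2 = 32*√3 + 0 = 32*√3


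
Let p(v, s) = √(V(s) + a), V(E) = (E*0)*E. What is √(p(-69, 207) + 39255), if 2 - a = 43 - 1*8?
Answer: √(39255 + I*√33) ≈ 198.13 + 0.014*I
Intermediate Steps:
V(E) = 0 (V(E) = 0*E = 0)
a = -33 (a = 2 - (43 - 1*8) = 2 - (43 - 8) = 2 - 1*35 = 2 - 35 = -33)
p(v, s) = I*√33 (p(v, s) = √(0 - 33) = √(-33) = I*√33)
√(p(-69, 207) + 39255) = √(I*√33 + 39255) = √(39255 + I*√33)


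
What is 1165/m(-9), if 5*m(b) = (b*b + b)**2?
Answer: 5825/5184 ≈ 1.1236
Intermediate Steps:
m(b) = (b + b**2)**2/5 (m(b) = (b*b + b)**2/5 = (b**2 + b)**2/5 = (b + b**2)**2/5)
1165/m(-9) = 1165/(((1/5)*(-9)**2*(1 - 9)**2)) = 1165/(((1/5)*81*(-8)**2)) = 1165/(((1/5)*81*64)) = 1165/(5184/5) = 1165*(5/5184) = 5825/5184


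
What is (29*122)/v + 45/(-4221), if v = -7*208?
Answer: -119043/48776 ≈ -2.4406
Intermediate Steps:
v = -1456
(29*122)/v + 45/(-4221) = (29*122)/(-1456) + 45/(-4221) = 3538*(-1/1456) + 45*(-1/4221) = -1769/728 - 5/469 = -119043/48776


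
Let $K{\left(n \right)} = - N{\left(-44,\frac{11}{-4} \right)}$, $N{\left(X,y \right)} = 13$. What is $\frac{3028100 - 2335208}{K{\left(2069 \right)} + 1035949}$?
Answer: $\frac{19247}{28776} \approx 0.66886$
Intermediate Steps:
$K{\left(n \right)} = -13$ ($K{\left(n \right)} = \left(-1\right) 13 = -13$)
$\frac{3028100 - 2335208}{K{\left(2069 \right)} + 1035949} = \frac{3028100 - 2335208}{-13 + 1035949} = \frac{692892}{1035936} = 692892 \cdot \frac{1}{1035936} = \frac{19247}{28776}$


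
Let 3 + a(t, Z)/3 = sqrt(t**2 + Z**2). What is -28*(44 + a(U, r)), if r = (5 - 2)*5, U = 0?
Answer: -2240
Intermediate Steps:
r = 15 (r = 3*5 = 15)
a(t, Z) = -9 + 3*sqrt(Z**2 + t**2) (a(t, Z) = -9 + 3*sqrt(t**2 + Z**2) = -9 + 3*sqrt(Z**2 + t**2))
-28*(44 + a(U, r)) = -28*(44 + (-9 + 3*sqrt(15**2 + 0**2))) = -28*(44 + (-9 + 3*sqrt(225 + 0))) = -28*(44 + (-9 + 3*sqrt(225))) = -28*(44 + (-9 + 3*15)) = -28*(44 + (-9 + 45)) = -28*(44 + 36) = -28*80 = -1*2240 = -2240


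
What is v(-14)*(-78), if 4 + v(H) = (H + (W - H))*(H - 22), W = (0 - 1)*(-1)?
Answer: 3120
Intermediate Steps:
W = 1 (W = -1*(-1) = 1)
v(H) = -26 + H (v(H) = -4 + (H + (1 - H))*(H - 22) = -4 + 1*(-22 + H) = -4 + (-22 + H) = -26 + H)
v(-14)*(-78) = (-26 - 14)*(-78) = -40*(-78) = 3120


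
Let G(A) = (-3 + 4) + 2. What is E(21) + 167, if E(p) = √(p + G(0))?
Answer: 167 + 2*√6 ≈ 171.90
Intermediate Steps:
G(A) = 3 (G(A) = 1 + 2 = 3)
E(p) = √(3 + p) (E(p) = √(p + 3) = √(3 + p))
E(21) + 167 = √(3 + 21) + 167 = √24 + 167 = 2*√6 + 167 = 167 + 2*√6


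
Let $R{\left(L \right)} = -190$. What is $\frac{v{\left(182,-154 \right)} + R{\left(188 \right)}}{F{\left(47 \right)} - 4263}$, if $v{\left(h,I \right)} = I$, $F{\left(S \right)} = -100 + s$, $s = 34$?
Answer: $\frac{344}{4329} \approx 0.079464$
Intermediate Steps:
$F{\left(S \right)} = -66$ ($F{\left(S \right)} = -100 + 34 = -66$)
$\frac{v{\left(182,-154 \right)} + R{\left(188 \right)}}{F{\left(47 \right)} - 4263} = \frac{-154 - 190}{-66 - 4263} = - \frac{344}{-4329} = \left(-344\right) \left(- \frac{1}{4329}\right) = \frac{344}{4329}$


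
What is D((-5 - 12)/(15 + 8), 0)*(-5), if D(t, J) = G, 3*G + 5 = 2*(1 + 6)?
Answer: -15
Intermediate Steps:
G = 3 (G = -5/3 + (2*(1 + 6))/3 = -5/3 + (2*7)/3 = -5/3 + (⅓)*14 = -5/3 + 14/3 = 3)
D(t, J) = 3
D((-5 - 12)/(15 + 8), 0)*(-5) = 3*(-5) = -15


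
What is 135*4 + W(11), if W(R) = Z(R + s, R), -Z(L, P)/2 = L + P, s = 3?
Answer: 490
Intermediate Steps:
Z(L, P) = -2*L - 2*P (Z(L, P) = -2*(L + P) = -2*L - 2*P)
W(R) = -6 - 4*R (W(R) = -2*(R + 3) - 2*R = -2*(3 + R) - 2*R = (-6 - 2*R) - 2*R = -6 - 4*R)
135*4 + W(11) = 135*4 + (-6 - 4*11) = 540 + (-6 - 44) = 540 - 50 = 490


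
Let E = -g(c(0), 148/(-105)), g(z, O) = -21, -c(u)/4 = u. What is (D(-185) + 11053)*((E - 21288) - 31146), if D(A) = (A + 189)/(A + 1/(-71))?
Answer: -1902486078153/3284 ≈ -5.7932e+8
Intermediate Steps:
c(u) = -4*u
E = 21 (E = -1*(-21) = 21)
D(A) = (189 + A)/(-1/71 + A) (D(A) = (189 + A)/(A - 1/71) = (189 + A)/(-1/71 + A))
(D(-185) + 11053)*((E - 21288) - 31146) = (71*(189 - 185)/(-1 + 71*(-185)) + 11053)*((21 - 21288) - 31146) = (71*4/(-1 - 13135) + 11053)*(-21267 - 31146) = (71*4/(-13136) + 11053)*(-52413) = (71*(-1/13136)*4 + 11053)*(-52413) = (-71/3284 + 11053)*(-52413) = (36297981/3284)*(-52413) = -1902486078153/3284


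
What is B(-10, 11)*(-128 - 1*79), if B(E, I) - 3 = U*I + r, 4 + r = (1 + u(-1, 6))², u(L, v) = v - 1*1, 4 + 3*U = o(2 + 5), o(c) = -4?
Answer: -1173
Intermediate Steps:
U = -8/3 (U = -4/3 + (⅓)*(-4) = -4/3 - 4/3 = -8/3 ≈ -2.6667)
u(L, v) = -1 + v (u(L, v) = v - 1 = -1 + v)
r = 32 (r = -4 + (1 + (-1 + 6))² = -4 + (1 + 5)² = -4 + 6² = -4 + 36 = 32)
B(E, I) = 35 - 8*I/3 (B(E, I) = 3 + (-8*I/3 + 32) = 3 + (32 - 8*I/3) = 35 - 8*I/3)
B(-10, 11)*(-128 - 1*79) = (35 - 8/3*11)*(-128 - 1*79) = (35 - 88/3)*(-128 - 79) = (17/3)*(-207) = -1173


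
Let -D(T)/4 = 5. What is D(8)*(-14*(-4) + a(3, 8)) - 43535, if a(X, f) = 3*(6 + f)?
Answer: -45495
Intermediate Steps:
D(T) = -20 (D(T) = -4*5 = -20)
a(X, f) = 18 + 3*f
D(8)*(-14*(-4) + a(3, 8)) - 43535 = -20*(-14*(-4) + (18 + 3*8)) - 43535 = -20*(56 + (18 + 24)) - 43535 = -20*(56 + 42) - 43535 = -20*98 - 43535 = -1960 - 43535 = -45495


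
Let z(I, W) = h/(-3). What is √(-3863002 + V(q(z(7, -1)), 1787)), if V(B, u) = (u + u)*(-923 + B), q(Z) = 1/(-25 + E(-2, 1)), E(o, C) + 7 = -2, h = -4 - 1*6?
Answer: I*√2069791735/17 ≈ 2676.2*I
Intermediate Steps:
h = -10 (h = -4 - 6 = -10)
E(o, C) = -9 (E(o, C) = -7 - 2 = -9)
z(I, W) = 10/3 (z(I, W) = -10/(-3) = -10*(-⅓) = 10/3)
q(Z) = -1/34 (q(Z) = 1/(-25 - 9) = 1/(-34) = -1/34)
V(B, u) = 2*u*(-923 + B) (V(B, u) = (2*u)*(-923 + B) = 2*u*(-923 + B))
√(-3863002 + V(q(z(7, -1)), 1787)) = √(-3863002 + 2*1787*(-923 - 1/34)) = √(-3863002 + 2*1787*(-31383/34)) = √(-3863002 - 56081421/17) = √(-121752455/17) = I*√2069791735/17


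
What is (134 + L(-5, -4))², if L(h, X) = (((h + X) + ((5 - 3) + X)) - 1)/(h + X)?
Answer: 164836/9 ≈ 18315.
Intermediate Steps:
L(h, X) = (1 + h + 2*X)/(X + h) (L(h, X) = (((X + h) + (2 + X)) - 1)/(X + h) = ((2 + h + 2*X) - 1)/(X + h) = (1 + h + 2*X)/(X + h))
(134 + L(-5, -4))² = (134 + (1 - 5 + 2*(-4))/(-4 - 5))² = (134 + (1 - 5 - 8)/(-9))² = (134 - ⅑*(-12))² = (134 + 4/3)² = (406/3)² = 164836/9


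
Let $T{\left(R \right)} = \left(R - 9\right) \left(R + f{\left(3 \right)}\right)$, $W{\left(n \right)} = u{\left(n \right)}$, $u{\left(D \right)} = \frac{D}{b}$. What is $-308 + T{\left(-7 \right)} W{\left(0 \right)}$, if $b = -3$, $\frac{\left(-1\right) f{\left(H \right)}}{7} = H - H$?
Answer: $-308$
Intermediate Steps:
$f{\left(H \right)} = 0$ ($f{\left(H \right)} = - 7 \left(H - H\right) = \left(-7\right) 0 = 0$)
$u{\left(D \right)} = - \frac{D}{3}$ ($u{\left(D \right)} = \frac{D}{-3} = D \left(- \frac{1}{3}\right) = - \frac{D}{3}$)
$W{\left(n \right)} = - \frac{n}{3}$
$T{\left(R \right)} = R \left(-9 + R\right)$ ($T{\left(R \right)} = \left(R - 9\right) \left(R + 0\right) = \left(-9 + R\right) R = R \left(-9 + R\right)$)
$-308 + T{\left(-7 \right)} W{\left(0 \right)} = -308 + - 7 \left(-9 - 7\right) \left(\left(- \frac{1}{3}\right) 0\right) = -308 + \left(-7\right) \left(-16\right) 0 = -308 + 112 \cdot 0 = -308 + 0 = -308$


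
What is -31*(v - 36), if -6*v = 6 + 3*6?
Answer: 1240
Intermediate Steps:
v = -4 (v = -(6 + 3*6)/6 = -(6 + 18)/6 = -⅙*24 = -4)
-31*(v - 36) = -31*(-4 - 36) = -31*(-40) = 1240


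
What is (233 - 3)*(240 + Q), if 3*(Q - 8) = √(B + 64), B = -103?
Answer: 57040 + 230*I*√39/3 ≈ 57040.0 + 478.78*I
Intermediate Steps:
Q = 8 + I*√39/3 (Q = 8 + √(-103 + 64)/3 = 8 + √(-39)/3 = 8 + (I*√39)/3 = 8 + I*√39/3 ≈ 8.0 + 2.0817*I)
(233 - 3)*(240 + Q) = (233 - 3)*(240 + (8 + I*√39/3)) = 230*(248 + I*√39/3) = 57040 + 230*I*√39/3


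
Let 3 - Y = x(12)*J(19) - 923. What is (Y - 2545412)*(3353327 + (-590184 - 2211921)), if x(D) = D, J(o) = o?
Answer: -1402702340508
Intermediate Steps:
Y = 698 (Y = 3 - (12*19 - 923) = 3 - (228 - 923) = 3 - 1*(-695) = 3 + 695 = 698)
(Y - 2545412)*(3353327 + (-590184 - 2211921)) = (698 - 2545412)*(3353327 + (-590184 - 2211921)) = -2544714*(3353327 - 2802105) = -2544714*551222 = -1402702340508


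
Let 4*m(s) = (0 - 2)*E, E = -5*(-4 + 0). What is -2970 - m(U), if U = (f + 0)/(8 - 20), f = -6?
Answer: -2960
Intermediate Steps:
E = 20 (E = -5*(-4) = 20)
U = ½ (U = (-6 + 0)/(8 - 20) = -6/(-12) = -6*(-1/12) = ½ ≈ 0.50000)
m(s) = -10 (m(s) = ((0 - 2)*20)/4 = (-2*20)/4 = (¼)*(-40) = -10)
-2970 - m(U) = -2970 - 1*(-10) = -2970 + 10 = -2960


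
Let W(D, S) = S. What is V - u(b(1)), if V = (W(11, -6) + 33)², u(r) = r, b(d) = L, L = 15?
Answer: 714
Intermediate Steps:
b(d) = 15
V = 729 (V = (-6 + 33)² = 27² = 729)
V - u(b(1)) = 729 - 1*15 = 729 - 15 = 714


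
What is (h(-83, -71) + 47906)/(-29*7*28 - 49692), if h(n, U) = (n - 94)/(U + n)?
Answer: -7377701/8527904 ≈ -0.86512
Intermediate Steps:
h(n, U) = (-94 + n)/(U + n)
(h(-83, -71) + 47906)/(-29*7*28 - 49692) = ((-94 - 83)/(-71 - 83) + 47906)/(-29*7*28 - 49692) = (-177/(-154) + 47906)/(-203*28 - 49692) = (-1/154*(-177) + 47906)/(-5684 - 49692) = (177/154 + 47906)/(-55376) = (7377701/154)*(-1/55376) = -7377701/8527904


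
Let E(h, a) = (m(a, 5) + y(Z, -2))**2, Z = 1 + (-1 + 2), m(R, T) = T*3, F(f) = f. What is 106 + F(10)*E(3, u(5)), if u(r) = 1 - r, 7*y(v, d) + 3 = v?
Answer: 113354/49 ≈ 2313.3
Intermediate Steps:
m(R, T) = 3*T
Z = 2 (Z = 1 + 1 = 2)
y(v, d) = -3/7 + v/7
E(h, a) = 10816/49 (E(h, a) = (3*5 + (-3/7 + (1/7)*2))**2 = (15 + (-3/7 + 2/7))**2 = (15 - 1/7)**2 = (104/7)**2 = 10816/49)
106 + F(10)*E(3, u(5)) = 106 + 10*(10816/49) = 106 + 108160/49 = 113354/49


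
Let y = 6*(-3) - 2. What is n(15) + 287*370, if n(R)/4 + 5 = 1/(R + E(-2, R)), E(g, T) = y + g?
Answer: 743186/7 ≈ 1.0617e+5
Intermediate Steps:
y = -20 (y = -18 - 2 = -20)
E(g, T) = -20 + g
n(R) = -20 + 4/(-22 + R) (n(R) = -20 + 4/(R + (-20 - 2)) = -20 + 4/(R - 22) = -20 + 4/(-22 + R))
n(15) + 287*370 = 4*(111 - 5*15)/(-22 + 15) + 287*370 = 4*(111 - 75)/(-7) + 106190 = 4*(-⅐)*36 + 106190 = -144/7 + 106190 = 743186/7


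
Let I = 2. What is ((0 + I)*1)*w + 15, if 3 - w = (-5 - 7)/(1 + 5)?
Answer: 25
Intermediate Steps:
w = 5 (w = 3 - (-5 - 7)/(1 + 5) = 3 - (-12)/6 = 3 - 1*(-2) = 3 + 2 = 5)
((0 + I)*1)*w + 15 = ((0 + 2)*1)*5 + 15 = (2*1)*5 + 15 = 2*5 + 15 = 10 + 15 = 25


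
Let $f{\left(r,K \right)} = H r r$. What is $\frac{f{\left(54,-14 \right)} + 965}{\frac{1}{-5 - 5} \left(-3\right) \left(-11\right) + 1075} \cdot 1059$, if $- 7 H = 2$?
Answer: $\frac{9774570}{75019} \approx 130.29$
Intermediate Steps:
$H = - \frac{2}{7}$ ($H = \left(- \frac{1}{7}\right) 2 = - \frac{2}{7} \approx -0.28571$)
$f{\left(r,K \right)} = - \frac{2 r^{2}}{7}$ ($f{\left(r,K \right)} = - \frac{2 r}{7} r = - \frac{2 r^{2}}{7}$)
$\frac{f{\left(54,-14 \right)} + 965}{\frac{1}{-5 - 5} \left(-3\right) \left(-11\right) + 1075} \cdot 1059 = \frac{- \frac{2 \cdot 54^{2}}{7} + 965}{\frac{1}{-5 - 5} \left(-3\right) \left(-11\right) + 1075} \cdot 1059 = \frac{\left(- \frac{2}{7}\right) 2916 + 965}{\frac{1}{-10} \left(-3\right) \left(-11\right) + 1075} \cdot 1059 = \frac{- \frac{5832}{7} + 965}{\left(- \frac{1}{10}\right) \left(-3\right) \left(-11\right) + 1075} \cdot 1059 = \frac{923}{7 \left(\frac{3}{10} \left(-11\right) + 1075\right)} 1059 = \frac{923}{7 \left(- \frac{33}{10} + 1075\right)} 1059 = \frac{923}{7 \cdot \frac{10717}{10}} \cdot 1059 = \frac{923}{7} \cdot \frac{10}{10717} \cdot 1059 = \frac{9230}{75019} \cdot 1059 = \frac{9774570}{75019}$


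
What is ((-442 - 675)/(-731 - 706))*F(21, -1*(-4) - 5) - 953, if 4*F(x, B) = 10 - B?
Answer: -5465557/5748 ≈ -950.86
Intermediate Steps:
F(x, B) = 5/2 - B/4 (F(x, B) = (10 - B)/4 = 5/2 - B/4)
((-442 - 675)/(-731 - 706))*F(21, -1*(-4) - 5) - 953 = ((-442 - 675)/(-731 - 706))*(5/2 - (-1*(-4) - 5)/4) - 953 = (-1117/(-1437))*(5/2 - (4 - 5)/4) - 953 = (-1117*(-1/1437))*(5/2 - ¼*(-1)) - 953 = 1117*(5/2 + ¼)/1437 - 953 = (1117/1437)*(11/4) - 953 = 12287/5748 - 953 = -5465557/5748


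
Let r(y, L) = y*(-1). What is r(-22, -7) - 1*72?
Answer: -50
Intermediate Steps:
r(y, L) = -y
r(-22, -7) - 1*72 = -1*(-22) - 1*72 = 22 - 72 = -50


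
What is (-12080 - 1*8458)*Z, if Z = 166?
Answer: -3409308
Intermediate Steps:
(-12080 - 1*8458)*Z = (-12080 - 1*8458)*166 = (-12080 - 8458)*166 = -20538*166 = -3409308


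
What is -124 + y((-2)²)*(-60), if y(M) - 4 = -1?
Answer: -304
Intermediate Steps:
y(M) = 3 (y(M) = 4 - 1 = 3)
-124 + y((-2)²)*(-60) = -124 + 3*(-60) = -124 - 180 = -304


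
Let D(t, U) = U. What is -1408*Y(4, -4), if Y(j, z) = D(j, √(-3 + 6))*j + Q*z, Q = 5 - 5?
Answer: -5632*√3 ≈ -9754.9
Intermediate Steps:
Q = 0
Y(j, z) = j*√3 (Y(j, z) = √(-3 + 6)*j + 0*z = √3*j + 0 = j*√3 + 0 = j*√3)
-1408*Y(4, -4) = -5632*√3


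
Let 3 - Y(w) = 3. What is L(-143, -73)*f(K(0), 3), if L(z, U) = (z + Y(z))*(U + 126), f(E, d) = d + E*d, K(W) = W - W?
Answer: -22737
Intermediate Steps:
Y(w) = 0 (Y(w) = 3 - 1*3 = 3 - 3 = 0)
K(W) = 0
L(z, U) = z*(126 + U) (L(z, U) = (z + 0)*(U + 126) = z*(126 + U))
L(-143, -73)*f(K(0), 3) = (-143*(126 - 73))*(3*(1 + 0)) = (-143*53)*(3*1) = -7579*3 = -22737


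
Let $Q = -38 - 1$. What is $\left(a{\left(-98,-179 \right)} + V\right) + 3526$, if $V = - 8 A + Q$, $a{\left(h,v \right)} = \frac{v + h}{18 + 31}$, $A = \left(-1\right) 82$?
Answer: $\frac{202730}{49} \approx 4137.3$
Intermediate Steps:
$A = -82$
$a{\left(h,v \right)} = \frac{h}{49} + \frac{v}{49}$ ($a{\left(h,v \right)} = \frac{h + v}{49} = \left(h + v\right) \frac{1}{49} = \frac{h}{49} + \frac{v}{49}$)
$Q = -39$ ($Q = -38 - 1 = -39$)
$V = 617$ ($V = \left(-8\right) \left(-82\right) - 39 = 656 - 39 = 617$)
$\left(a{\left(-98,-179 \right)} + V\right) + 3526 = \left(\left(\frac{1}{49} \left(-98\right) + \frac{1}{49} \left(-179\right)\right) + 617\right) + 3526 = \left(\left(-2 - \frac{179}{49}\right) + 617\right) + 3526 = \left(- \frac{277}{49} + 617\right) + 3526 = \frac{29956}{49} + 3526 = \frac{202730}{49}$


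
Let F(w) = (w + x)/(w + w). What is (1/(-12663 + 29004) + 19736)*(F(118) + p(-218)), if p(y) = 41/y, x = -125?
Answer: -10205401001/2374892 ≈ -4297.2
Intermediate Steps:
F(w) = (-125 + w)/(2*w) (F(w) = (w - 125)/(w + w) = (-125 + w)/((2*w)) = (-125 + w)*(1/(2*w)) = (-125 + w)/(2*w))
(1/(-12663 + 29004) + 19736)*(F(118) + p(-218)) = (1/(-12663 + 29004) + 19736)*((½)*(-125 + 118)/118 + 41/(-218)) = (1/16341 + 19736)*((½)*(1/118)*(-7) + 41*(-1/218)) = (1/16341 + 19736)*(-7/236 - 41/218) = (322505977/16341)*(-5601/25724) = -10205401001/2374892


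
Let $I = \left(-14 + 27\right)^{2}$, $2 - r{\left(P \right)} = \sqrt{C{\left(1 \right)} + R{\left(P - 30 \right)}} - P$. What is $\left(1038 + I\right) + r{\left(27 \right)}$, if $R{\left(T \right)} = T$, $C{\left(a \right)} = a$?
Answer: $1236 - i \sqrt{2} \approx 1236.0 - 1.4142 i$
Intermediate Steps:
$r{\left(P \right)} = 2 + P - \sqrt{-29 + P}$ ($r{\left(P \right)} = 2 - \left(\sqrt{1 + \left(P - 30\right)} - P\right) = 2 - \left(\sqrt{1 + \left(-30 + P\right)} - P\right) = 2 - \left(\sqrt{-29 + P} - P\right) = 2 + \left(P - \sqrt{-29 + P}\right) = 2 + P - \sqrt{-29 + P}$)
$I = 169$ ($I = 13^{2} = 169$)
$\left(1038 + I\right) + r{\left(27 \right)} = \left(1038 + 169\right) + \left(2 + 27 - \sqrt{-29 + 27}\right) = 1207 + \left(2 + 27 - \sqrt{-2}\right) = 1207 + \left(2 + 27 - i \sqrt{2}\right) = 1207 + \left(29 - i \sqrt{2}\right) = 1236 - i \sqrt{2}$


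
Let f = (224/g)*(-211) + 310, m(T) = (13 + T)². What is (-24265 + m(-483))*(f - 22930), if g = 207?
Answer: -310001894180/69 ≈ -4.4928e+9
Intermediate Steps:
f = 16906/207 (f = (224/207)*(-211) + 310 = -47264/207 + 310 = 16906/207 ≈ 81.672)
(-24265 + m(-483))*(f - 22930) = (-24265 + (13 - 483)²)*(16906/207 - 22930) = (-24265 + (-470)²)*(-4729604/207) = (-24265 + 220900)*(-4729604/207) = 196635*(-4729604/207) = -310001894180/69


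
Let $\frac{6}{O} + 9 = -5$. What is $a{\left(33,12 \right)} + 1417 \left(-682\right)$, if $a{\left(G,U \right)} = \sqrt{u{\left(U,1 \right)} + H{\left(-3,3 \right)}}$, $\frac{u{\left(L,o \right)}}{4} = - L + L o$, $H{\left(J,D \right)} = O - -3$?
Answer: $-966394 + \frac{3 \sqrt{14}}{7} \approx -9.6639 \cdot 10^{5}$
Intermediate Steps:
$O = - \frac{3}{7}$ ($O = \frac{6}{-9 - 5} = \frac{6}{-14} = 6 \left(- \frac{1}{14}\right) = - \frac{3}{7} \approx -0.42857$)
$H{\left(J,D \right)} = \frac{18}{7}$ ($H{\left(J,D \right)} = - \frac{3}{7} - -3 = - \frac{3}{7} + 3 = \frac{18}{7}$)
$u{\left(L,o \right)} = - 4 L + 4 L o$ ($u{\left(L,o \right)} = 4 \left(- L + L o\right) = - 4 L + 4 L o$)
$a{\left(G,U \right)} = \frac{3 \sqrt{14}}{7}$ ($a{\left(G,U \right)} = \sqrt{4 U \left(-1 + 1\right) + \frac{18}{7}} = \sqrt{4 U 0 + \frac{18}{7}} = \sqrt{0 + \frac{18}{7}} = \sqrt{\frac{18}{7}} = \frac{3 \sqrt{14}}{7}$)
$a{\left(33,12 \right)} + 1417 \left(-682\right) = \frac{3 \sqrt{14}}{7} + 1417 \left(-682\right) = \frac{3 \sqrt{14}}{7} - 966394 = -966394 + \frac{3 \sqrt{14}}{7}$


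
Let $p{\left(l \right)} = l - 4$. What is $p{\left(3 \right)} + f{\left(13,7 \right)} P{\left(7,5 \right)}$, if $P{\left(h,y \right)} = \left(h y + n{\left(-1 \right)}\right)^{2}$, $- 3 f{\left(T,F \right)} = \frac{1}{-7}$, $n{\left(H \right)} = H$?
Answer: $\frac{1135}{21} \approx 54.048$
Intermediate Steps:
$f{\left(T,F \right)} = \frac{1}{21}$ ($f{\left(T,F \right)} = - \frac{1}{3 \left(-7\right)} = \left(- \frac{1}{3}\right) \left(- \frac{1}{7}\right) = \frac{1}{21}$)
$p{\left(l \right)} = -4 + l$ ($p{\left(l \right)} = l - 4 = -4 + l$)
$P{\left(h,y \right)} = \left(-1 + h y\right)^{2}$ ($P{\left(h,y \right)} = \left(h y - 1\right)^{2} = \left(-1 + h y\right)^{2}$)
$p{\left(3 \right)} + f{\left(13,7 \right)} P{\left(7,5 \right)} = \left(-4 + 3\right) + \frac{\left(-1 + 7 \cdot 5\right)^{2}}{21} = -1 + \frac{\left(-1 + 35\right)^{2}}{21} = -1 + \frac{34^{2}}{21} = -1 + \frac{1}{21} \cdot 1156 = -1 + \frac{1156}{21} = \frac{1135}{21}$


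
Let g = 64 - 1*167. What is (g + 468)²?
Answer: 133225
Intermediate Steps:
g = -103 (g = 64 - 167 = -103)
(g + 468)² = (-103 + 468)² = 365² = 133225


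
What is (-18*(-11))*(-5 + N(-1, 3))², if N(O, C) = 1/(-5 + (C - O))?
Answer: 7128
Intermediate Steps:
N(O, C) = 1/(-5 + C - O)
(-18*(-11))*(-5 + N(-1, 3))² = (-18*(-11))*(-5 + 1/(-5 + 3 - 1*(-1)))² = 198*(-5 + 1/(-5 + 3 + 1))² = 198*(-5 + 1/(-1))² = 198*(-5 - 1)² = 198*(-6)² = 198*36 = 7128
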